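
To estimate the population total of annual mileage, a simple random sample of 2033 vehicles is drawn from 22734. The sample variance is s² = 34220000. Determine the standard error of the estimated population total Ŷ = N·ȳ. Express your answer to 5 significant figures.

Var(Ŷ) = N²·Var(ȳ) = N²·(1 − n/N)·s²/n.
f = 2033/22734 = 0.08942553; Var(ȳ) = 0.91057447·34220000/2033 = 15327.033.
Var(Ŷ) = 22734² · 15327.033 = 7.9215434 × 10^12.
SE(Ŷ) = √(7.9215434 × 10^12) = 2.8145 × 10^6.

2.8145 × 10^6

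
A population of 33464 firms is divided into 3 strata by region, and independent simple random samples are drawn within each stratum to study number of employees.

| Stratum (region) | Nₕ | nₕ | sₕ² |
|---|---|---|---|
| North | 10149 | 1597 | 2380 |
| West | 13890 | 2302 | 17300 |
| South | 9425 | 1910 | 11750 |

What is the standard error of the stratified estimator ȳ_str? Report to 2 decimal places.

1.26

Var(ȳ_str) = Σₕ Wₕ²(1 − fₕ)sₕ²/nₕ with Wₕ = Nₕ/N, N = 33464.
North: Wₕ = 0.30328114; term = 0.30328114²·(1 − 0.15735540)·2380/1597 = 0.11550673.
West: Wₕ = 0.41507291; term = 0.41507291²·(1 − 0.16573074)·17300/2302 = 1.0801792.
South: Wₕ = 0.28164595; term = 0.28164595²·(1 − 0.20265252)·11750/1910 = 0.38909813.
Sum = 1.5847841.
SE = √(1.5847841) = 1.26.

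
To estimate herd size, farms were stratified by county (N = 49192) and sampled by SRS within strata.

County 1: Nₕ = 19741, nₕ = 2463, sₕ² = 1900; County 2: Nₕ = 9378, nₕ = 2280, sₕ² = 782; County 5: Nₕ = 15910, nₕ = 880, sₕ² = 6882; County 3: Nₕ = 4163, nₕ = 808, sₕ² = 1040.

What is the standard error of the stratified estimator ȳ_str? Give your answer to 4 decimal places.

Var(ȳ_str) = Σₕ Wₕ²(1 − fₕ)sₕ²/nₕ with Wₕ = Nₕ/N, N = 49192.
County 1: Wₕ = 0.40130509; term = 0.40130509²·(1 − 0.12476572)·1900/2463 = 0.10873337.
County 2: Wₕ = 0.19064075; term = 0.19064075²·(1 − 0.24312220)·782/2280 = 0.0094347233.
County 5: Wₕ = 0.32342657; term = 0.32342657²·(1 − 0.05531113)·6882/880 = 0.77280904.
County 3: Wₕ = 0.08462758; term = 0.08462758²·(1 − 0.19409080)·1040/808 = 0.0074290273.
Sum = 0.89840616.
SE = √(0.89840616) = 0.9478.

0.9478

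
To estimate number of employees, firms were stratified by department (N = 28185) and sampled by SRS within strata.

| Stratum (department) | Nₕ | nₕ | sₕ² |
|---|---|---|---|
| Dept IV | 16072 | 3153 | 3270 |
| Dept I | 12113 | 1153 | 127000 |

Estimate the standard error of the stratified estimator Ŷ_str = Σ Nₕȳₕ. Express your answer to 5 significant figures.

Var(Ŷ_str) = Σₕ Nₕ²(1 − fₕ)sₕ²/nₕ.
Dept IV: 16072²·(1 − 3153/16072)·3270/3153 = 2.1533896 × 10^8.
Dept I: 12113²·(1 − 1153/12113)·127000/1153 = 1.4623007 × 10^10.
Sum = 1.4838346 × 10^10.
SE = √(1.4838346 × 10^10) = 121810.

121810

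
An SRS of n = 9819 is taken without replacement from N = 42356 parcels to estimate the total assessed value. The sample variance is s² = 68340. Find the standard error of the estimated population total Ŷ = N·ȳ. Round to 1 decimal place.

97937.7

Var(Ŷ) = N²·Var(ȳ) = N²·(1 − n/N)·s²/n.
f = 9819/42356 = 0.23182076; Var(ȳ) = 0.76817924·68340/9819 = 5.3465088.
Var(Ŷ) = 42356² · 5.3465088 = 9.5918011 × 10^9.
SE(Ŷ) = √(9.5918011 × 10^9) = 97937.7.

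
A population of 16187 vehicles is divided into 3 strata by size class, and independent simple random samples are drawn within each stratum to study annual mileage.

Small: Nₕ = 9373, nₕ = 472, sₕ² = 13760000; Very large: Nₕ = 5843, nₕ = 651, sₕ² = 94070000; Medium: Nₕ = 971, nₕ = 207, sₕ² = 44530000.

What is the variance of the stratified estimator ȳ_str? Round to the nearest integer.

26622

Var(ȳ_str) = Σₕ Wₕ²(1 − fₕ)sₕ²/nₕ with Wₕ = Nₕ/N, N = 16187.
Small: Wₕ = 0.57904491; term = 0.57904491²·(1 − 0.05035741)·13760000/472 = 9282.418.
Very large: Wₕ = 0.36096868; term = 0.36096868²·(1 − 0.11141537)·94070000/651 = 16730.464.
Medium: Wₕ = 0.05998641; term = 0.05998641²·(1 − 0.21318229)·44530000/207 = 609.06298.
Sum = 26621.945.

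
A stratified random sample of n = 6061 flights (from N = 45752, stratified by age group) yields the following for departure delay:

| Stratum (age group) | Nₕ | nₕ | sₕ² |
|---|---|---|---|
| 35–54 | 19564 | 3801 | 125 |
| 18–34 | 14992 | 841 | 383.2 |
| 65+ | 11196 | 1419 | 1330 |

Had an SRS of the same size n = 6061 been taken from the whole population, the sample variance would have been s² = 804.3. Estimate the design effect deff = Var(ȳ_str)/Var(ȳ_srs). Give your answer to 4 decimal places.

Var(ȳ_str) = Σ Wₕ²(1−fₕ)sₕ²/nₕ with Wₕ = Nₕ/45752:
  35–54: (19564/45752)²·(1−3801/19564)·125/3801 = 0.0048449411
  18–34: (14992/45752)²·(1−841/14992)·383.2/841 = 0.046180225
  65+: (11196/45752)²·(1−1419/11196)·1330/1419 = 0.049013711
  → Var(ȳ_str) = 0.10003888.
Var(ȳ_srs) = (1 − 6061/45752)·804.3/6061 = 0.11512132.
deff = 0.10003888 / 0.11512132 = 0.8690.

0.8690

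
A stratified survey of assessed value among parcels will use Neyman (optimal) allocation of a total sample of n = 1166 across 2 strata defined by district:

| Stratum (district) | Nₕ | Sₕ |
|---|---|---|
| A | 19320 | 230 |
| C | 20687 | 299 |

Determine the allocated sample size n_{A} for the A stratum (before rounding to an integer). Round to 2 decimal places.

487.46

Neyman allocation: nₕ = n·NₕSₕ / Σⱼ NⱼSⱼ.
Σ NⱼSⱼ = 19320·230 + 20687·299 = 1.0629013 × 10^7.
n_{A} = 1166·19320·230 / (1.0629013 × 10^7) = 487.46.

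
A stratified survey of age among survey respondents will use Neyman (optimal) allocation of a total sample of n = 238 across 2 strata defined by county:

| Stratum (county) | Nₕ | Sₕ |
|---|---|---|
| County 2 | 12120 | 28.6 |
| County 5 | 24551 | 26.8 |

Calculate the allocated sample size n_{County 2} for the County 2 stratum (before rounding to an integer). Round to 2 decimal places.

Neyman allocation: nₕ = n·NₕSₕ / Σⱼ NⱼSⱼ.
Σ NⱼSⱼ = 12120·28.6 + 24551·26.8 = 1.0045988 × 10^6.
n_{County 2} = 238·12120·28.6 / (1.0045988 × 10^6) = 82.12.

82.12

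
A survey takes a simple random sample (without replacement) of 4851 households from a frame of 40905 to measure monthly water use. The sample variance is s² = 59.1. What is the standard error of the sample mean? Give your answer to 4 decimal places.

0.1036

Under SRS without replacement, Var(ȳ) = (1 − f)·s²/n with f = n/N = 4851/40905 = 0.11859186.
Var(ȳ) = (1 − 0.11859186)·59.1/4851 = 0.88140814·0.012183055 = 0.010738244.
SE(ȳ) = √(0.010738244) = 0.1036.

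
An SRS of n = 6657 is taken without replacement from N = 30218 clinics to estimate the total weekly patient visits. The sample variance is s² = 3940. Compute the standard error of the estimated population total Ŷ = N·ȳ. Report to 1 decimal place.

Var(Ŷ) = N²·Var(ȳ) = N²·(1 − n/N)·s²/n.
f = 6657/30218 = 0.22029916; Var(ȳ) = 0.77970084·3940/6657 = 0.46147233.
Var(Ŷ) = 30218² · 0.46147233 = 4.2138309 × 10^8.
SE(Ŷ) = √(4.2138309 × 10^8) = 20527.6.

20527.6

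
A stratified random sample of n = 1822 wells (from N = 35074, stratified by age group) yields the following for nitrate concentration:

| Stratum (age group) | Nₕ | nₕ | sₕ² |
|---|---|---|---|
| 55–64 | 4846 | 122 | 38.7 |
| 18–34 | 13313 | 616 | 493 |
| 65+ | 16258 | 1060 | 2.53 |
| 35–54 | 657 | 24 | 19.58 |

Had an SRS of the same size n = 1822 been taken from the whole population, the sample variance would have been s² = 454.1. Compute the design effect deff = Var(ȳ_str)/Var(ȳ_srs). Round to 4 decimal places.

0.4936

Var(ȳ_str) = Σ Wₕ²(1−fₕ)sₕ²/nₕ with Wₕ = Nₕ/35074:
  55–64: (4846/35074)²·(1−122/4846)·38.7/122 = 0.0059030143
  18–34: (13313/35074)²·(1−616/13313)·493/616 = 0.1099696
  65+: (16258/35074)²·(1−1060/16258)·2.53/1060 = 4.7939955 × 10^-4
  35–54: (657/35074)²·(1−24/657)·19.58/24 = 2.758036 × 10^-4
  → Var(ȳ_str) = 0.11662782.
Var(ȳ_srs) = (1 − 1822/35074)·454.1/1822 = 0.2362847.
deff = 0.11662782 / 0.2362847 = 0.4936.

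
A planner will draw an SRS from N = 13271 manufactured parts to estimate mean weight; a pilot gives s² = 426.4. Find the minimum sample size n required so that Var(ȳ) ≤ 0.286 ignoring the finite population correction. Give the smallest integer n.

1491

Without fpc, n₀ = s²/D = 426.4/0.286 = 1490.9091.
Rounding up, n = 1491.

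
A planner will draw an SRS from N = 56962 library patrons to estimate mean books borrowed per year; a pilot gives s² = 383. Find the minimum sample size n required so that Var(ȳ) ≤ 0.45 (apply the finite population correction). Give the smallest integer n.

Without fpc, n₀ = s²/D = 383/0.45 = 851.1111.
With fpc, (1 − n/N)·s²/n ≤ D requires n ≥ n₀/(1 + n₀/N) = 851.1111/(1 + 851.1111/56962) = 838.5812.
Rounding up, n = 839.

839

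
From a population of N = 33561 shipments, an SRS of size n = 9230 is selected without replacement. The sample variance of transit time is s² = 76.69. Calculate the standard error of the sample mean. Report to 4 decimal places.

0.0776

Under SRS without replacement, Var(ȳ) = (1 − f)·s²/n with f = n/N = 9230/33561 = 0.27502160.
Var(ȳ) = (1 − 0.27502160)·76.69/9230 = 0.72497840·0.0083087757 = 0.0060236829.
SE(ȳ) = √(0.0060236829) = 0.0776.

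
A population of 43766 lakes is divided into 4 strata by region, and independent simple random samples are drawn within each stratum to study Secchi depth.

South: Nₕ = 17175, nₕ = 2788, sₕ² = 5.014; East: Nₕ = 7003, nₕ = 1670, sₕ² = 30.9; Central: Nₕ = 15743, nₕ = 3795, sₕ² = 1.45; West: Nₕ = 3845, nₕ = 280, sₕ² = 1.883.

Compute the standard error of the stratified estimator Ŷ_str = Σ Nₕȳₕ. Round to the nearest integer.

Var(Ŷ_str) = Σₕ Nₕ²(1 − fₕ)sₕ²/nₕ.
South: 17175²·(1 − 2788/17175)·5.014/2788 = 444384.14.
East: 7003²·(1 − 1670/7003)·30.9/1670 = 691031.3.
Central: 15743²·(1 − 3795/15743)·1.45/3795 = 71868.558.
West: 3845²·(1 − 280/3845)·1.883/280 = 92182.433.
Sum = 1.2994664 × 10^6.
SE = √(1.2994664 × 10^6) = 1140.

1140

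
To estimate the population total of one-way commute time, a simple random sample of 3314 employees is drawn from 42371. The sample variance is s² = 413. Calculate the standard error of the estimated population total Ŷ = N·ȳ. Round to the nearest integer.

Var(Ŷ) = N²·Var(ȳ) = N²·(1 − n/N)·s²/n.
f = 3314/42371 = 0.07821387; Var(ȳ) = 0.92178613·413/3314 = 0.11487558.
Var(Ŷ) = 42371² · 0.11487558 = 2.0623632 × 10^8.
SE(Ŷ) = √(2.0623632 × 10^8) = 14361.

14361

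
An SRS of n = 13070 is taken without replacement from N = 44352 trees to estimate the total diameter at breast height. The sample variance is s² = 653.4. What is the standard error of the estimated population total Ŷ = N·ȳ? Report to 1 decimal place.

8328.3

Var(Ŷ) = N²·Var(ȳ) = N²·(1 − n/N)·s²/n.
f = 13070/44352 = 0.29468795; Var(ȳ) = 0.70531205·653.4/13070 = 0.035260206.
Var(Ŷ) = 44352² · 0.035260206 = 6.9360348 × 10^7.
SE(Ŷ) = √(6.9360348 × 10^7) = 8328.3.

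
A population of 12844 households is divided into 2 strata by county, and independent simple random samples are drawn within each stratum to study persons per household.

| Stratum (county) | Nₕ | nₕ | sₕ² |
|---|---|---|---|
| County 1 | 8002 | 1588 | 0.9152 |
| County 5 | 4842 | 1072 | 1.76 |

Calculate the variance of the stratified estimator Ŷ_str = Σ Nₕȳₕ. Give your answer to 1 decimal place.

Var(Ŷ_str) = Σₕ Nₕ²(1 − fₕ)sₕ²/nₕ.
County 1: 8002²·(1 − 1588/8002)·0.9152/1588 = 29579.649.
County 5: 4842²·(1 − 1072/4842)·1.76/1072 = 29969.812.
Sum = 59549.461.

59549.5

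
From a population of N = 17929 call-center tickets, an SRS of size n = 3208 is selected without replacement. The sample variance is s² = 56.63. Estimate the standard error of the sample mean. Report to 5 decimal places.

Under SRS without replacement, Var(ȳ) = (1 − f)·s²/n with f = n/N = 3208/17929 = 0.17892799.
Var(ȳ) = (1 − 0.17892799)·56.63/3208 = 0.82107201·0.017652743 = 0.014494173.
SE(ȳ) = √(0.014494173) = 0.12039.

0.12039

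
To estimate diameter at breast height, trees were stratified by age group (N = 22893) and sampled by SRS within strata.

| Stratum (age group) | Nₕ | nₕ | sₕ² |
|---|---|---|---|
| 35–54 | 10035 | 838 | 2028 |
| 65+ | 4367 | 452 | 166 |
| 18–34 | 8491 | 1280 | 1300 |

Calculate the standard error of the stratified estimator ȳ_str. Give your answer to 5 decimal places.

0.74619

Var(ȳ_str) = Σₕ Wₕ²(1 − fₕ)sₕ²/nₕ with Wₕ = Nₕ/N, N = 22893.
35–54: Wₕ = 0.43834360; term = 0.43834360²·(1 − 0.08350772)·2028/838 = 0.42616922.
65+: Wₕ = 0.19075700; term = 0.19075700²·(1 − 0.10350355)·166/452 = 0.011980617.
18–34: Wₕ = 0.37089940; term = 0.37089940²·(1 − 0.15074785)·1300/1280 = 0.11865398.
Sum = 0.55680382.
SE = √(0.55680382) = 0.74619.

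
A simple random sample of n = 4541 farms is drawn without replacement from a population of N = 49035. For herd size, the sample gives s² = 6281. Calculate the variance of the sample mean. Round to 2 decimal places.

Under SRS without replacement, Var(ȳ) = (1 − f)·s²/n with f = n/N = 4541/49035 = 0.09260732.
Var(ȳ) = (1 − 0.09260732)·6281/4541 = 0.90739268·1.3831755 = 1.2550833.

1.26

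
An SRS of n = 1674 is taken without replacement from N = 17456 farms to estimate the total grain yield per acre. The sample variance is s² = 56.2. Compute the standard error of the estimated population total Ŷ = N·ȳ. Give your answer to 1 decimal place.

3041.2

Var(Ŷ) = N²·Var(ȳ) = N²·(1 − n/N)·s²/n.
f = 1674/17456 = 0.09589826; Var(ȳ) = 0.90410174·56.2/1674 = 0.030352759.
Var(Ŷ) = 17456² · 0.030352759 = 9.248848 × 10^6.
SE(Ŷ) = √(9.248848 × 10^6) = 3041.2.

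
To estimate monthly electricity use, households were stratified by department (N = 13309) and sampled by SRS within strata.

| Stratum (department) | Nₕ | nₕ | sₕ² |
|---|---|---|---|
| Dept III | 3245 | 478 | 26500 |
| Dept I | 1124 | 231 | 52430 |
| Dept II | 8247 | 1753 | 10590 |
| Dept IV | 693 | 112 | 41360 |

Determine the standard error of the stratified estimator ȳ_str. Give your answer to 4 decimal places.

Var(ȳ_str) = Σₕ Wₕ²(1 − fₕ)sₕ²/nₕ with Wₕ = Nₕ/N, N = 13309.
Dept III: Wₕ = 0.24381997; term = 0.24381997²·(1 − 0.14730354)·26500/478 = 2.810289.
Dept I: Wₕ = 0.08445413; term = 0.08445413²·(1 − 0.20551601)·52430/231 = 1.2861594.
Dept II: Wₕ = 0.61965587; term = 0.61965587²·(1 − 0.21256214)·10590/1753 = 1.8265496.
Dept IV: Wₕ = 0.05207003; term = 0.05207003²·(1 − 0.16161616)·41360/112 = 0.83942331.
Sum = 6.7624213.
SE = √(6.7624213) = 2.6005.

2.6005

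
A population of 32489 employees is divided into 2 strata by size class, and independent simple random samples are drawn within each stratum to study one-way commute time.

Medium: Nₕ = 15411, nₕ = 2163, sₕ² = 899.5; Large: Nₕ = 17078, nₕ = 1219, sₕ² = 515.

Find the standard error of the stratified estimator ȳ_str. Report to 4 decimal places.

0.4346

Var(ȳ_str) = Σₕ Wₕ²(1 − fₕ)sₕ²/nₕ with Wₕ = Nₕ/N, N = 32489.
Medium: Wₕ = 0.47434516; term = 0.47434516²·(1 − 0.14035429)·899.5/2163 = 0.080436488.
Large: Wₕ = 0.52565484; term = 0.52565484²·(1 − 0.07137838)·515/1219 = 0.10840358.
Sum = 0.18884007.
SE = √(0.18884007) = 0.4346.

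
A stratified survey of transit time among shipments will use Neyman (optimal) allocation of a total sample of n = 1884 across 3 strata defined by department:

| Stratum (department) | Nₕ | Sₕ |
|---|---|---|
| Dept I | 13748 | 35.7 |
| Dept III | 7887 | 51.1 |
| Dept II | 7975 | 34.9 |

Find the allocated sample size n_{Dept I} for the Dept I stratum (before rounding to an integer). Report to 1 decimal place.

Neyman allocation: nₕ = n·NₕSₕ / Σⱼ NⱼSⱼ.
Σ NⱼSⱼ = 13748·35.7 + 7887·51.1 + 7975·34.9 = 1.1721568 × 10^6.
n_{Dept I} = 1884·13748·35.7 / (1.1721568 × 10^6) = 788.9.

788.9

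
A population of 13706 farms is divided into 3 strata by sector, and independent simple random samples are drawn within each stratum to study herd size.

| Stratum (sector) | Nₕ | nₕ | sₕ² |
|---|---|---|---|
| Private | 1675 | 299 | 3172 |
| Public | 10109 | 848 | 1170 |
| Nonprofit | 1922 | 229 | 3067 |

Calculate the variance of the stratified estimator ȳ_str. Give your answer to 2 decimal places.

Var(ȳ_str) = Σₕ Wₕ²(1 − fₕ)sₕ²/nₕ with Wₕ = Nₕ/N, N = 13706.
Private: Wₕ = 0.12220925; term = 0.12220925²·(1 − 0.17850746)·3172/299 = 0.13015887.
Public: Wₕ = 0.73756019; term = 0.73756019²·(1 − 0.08388565)·1170/848 = 0.68759805.
Nonprofit: Wₕ = 0.14023056; term = 0.14023056²·(1 − 0.11914672)·3067/229 = 0.23198889.
Sum = 1.0497458.

1.05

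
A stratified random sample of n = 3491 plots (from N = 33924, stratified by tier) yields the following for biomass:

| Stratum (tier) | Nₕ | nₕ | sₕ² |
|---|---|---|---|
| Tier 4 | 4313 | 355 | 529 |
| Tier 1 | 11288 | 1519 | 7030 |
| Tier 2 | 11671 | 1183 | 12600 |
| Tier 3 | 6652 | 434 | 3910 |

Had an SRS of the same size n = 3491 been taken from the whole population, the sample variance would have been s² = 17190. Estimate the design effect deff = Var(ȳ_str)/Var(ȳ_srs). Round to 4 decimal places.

Var(ȳ_str) = Σ Wₕ²(1−fₕ)sₕ²/nₕ with Wₕ = Nₕ/33924:
  Tier 4: (4313/33924)²·(1−355/4313)·529/355 = 0.022103877
  Tier 1: (11288/33924)²·(1−1519/11288)·7030/1519 = 0.44345602
  Tier 2: (11671/33924)²·(1−1183/11671)·12600/1183 = 1.1328501
  Tier 3: (6652/33924)²·(1−434/6652)·3910/434 = 0.32379928
  → Var(ȳ_str) = 1.9222093.
Var(ȳ_srs) = (1 − 3491/33924)·17190/3491 = 4.4173696.
deff = 1.9222093 / 4.4173696 = 0.4351.

0.4351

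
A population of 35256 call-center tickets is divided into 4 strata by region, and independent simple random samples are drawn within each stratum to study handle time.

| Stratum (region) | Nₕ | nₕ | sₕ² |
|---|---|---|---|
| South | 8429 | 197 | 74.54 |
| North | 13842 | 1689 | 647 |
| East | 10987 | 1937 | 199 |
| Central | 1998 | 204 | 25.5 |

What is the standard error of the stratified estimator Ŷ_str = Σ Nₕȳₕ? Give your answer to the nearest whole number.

10068

Var(Ŷ_str) = Σₕ Nₕ²(1 − fₕ)sₕ²/nₕ.
South: 8429²·(1 − 197/8429)·74.54/197 = 2.625455 × 10^7.
North: 13842²·(1 − 1689/13842)·647/1689 = 6.4440214 × 10^7.
East: 10987²·(1 − 1937/10987)·199/1937 = 1.0215301 × 10^7.
Central: 1998²·(1 − 204/1998)·25.5/204 = 448051.5.
Sum = 1.0135812 × 10^8.
SE = √(1.0135812 × 10^8) = 10068.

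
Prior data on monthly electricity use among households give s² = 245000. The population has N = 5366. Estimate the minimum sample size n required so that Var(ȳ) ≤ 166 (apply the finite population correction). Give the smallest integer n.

1158

Without fpc, n₀ = s²/D = 245000/166 = 1475.9036.
With fpc, (1 − n/N)·s²/n ≤ D requires n ≥ n₀/(1 + n₀/N) = 1475.9036/(1 + 1475.9036/5366) = 1157.5285.
Rounding up, n = 1158.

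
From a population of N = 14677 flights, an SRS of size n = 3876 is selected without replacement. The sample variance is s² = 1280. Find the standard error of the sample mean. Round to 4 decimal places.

Under SRS without replacement, Var(ȳ) = (1 − f)·s²/n with f = n/N = 3876/14677 = 0.26408667.
Var(ȳ) = (1 − 0.26408667)·1280/3876 = 0.73591333·0.33023736 = 0.24302608.
SE(ȳ) = √(0.24302608) = 0.4930.

0.4930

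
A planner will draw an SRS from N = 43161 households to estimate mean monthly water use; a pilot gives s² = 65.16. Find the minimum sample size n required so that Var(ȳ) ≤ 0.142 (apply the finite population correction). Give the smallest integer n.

Without fpc, n₀ = s²/D = 65.16/0.142 = 458.8732.
With fpc, (1 − n/N)·s²/n ≤ D requires n ≥ n₀/(1 + n₀/N) = 458.8732/(1 + 458.8732/43161) = 454.0459.
Rounding up, n = 455.

455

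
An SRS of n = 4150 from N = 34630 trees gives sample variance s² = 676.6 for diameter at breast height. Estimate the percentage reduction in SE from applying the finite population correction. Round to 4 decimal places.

6.1831

f = n/N = 4150/34630 = 0.11983829.
SE_no-fpc = √(s²/n) = 0.40377735; SE_fpc = √((1−f)s²/n) = 0.37881153.
Ratio = √(1−f) = 0.93816934. Reduction = 100·(1 − 0.93816934) = 6.1831%.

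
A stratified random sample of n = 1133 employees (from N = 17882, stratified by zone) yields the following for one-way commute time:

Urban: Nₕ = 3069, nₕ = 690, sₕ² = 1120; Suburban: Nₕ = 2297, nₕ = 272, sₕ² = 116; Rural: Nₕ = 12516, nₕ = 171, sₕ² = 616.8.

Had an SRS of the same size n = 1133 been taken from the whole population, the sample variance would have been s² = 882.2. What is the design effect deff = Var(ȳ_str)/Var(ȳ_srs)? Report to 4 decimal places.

Var(ȳ_str) = Σ Wₕ²(1−fₕ)sₕ²/nₕ with Wₕ = Nₕ/17882:
  Urban: (3069/17882)²·(1−690/3069)·1120/690 = 0.037061934
  Suburban: (2297/17882)²·(1−272/2297)·116/272 = 0.0062035877
  Rural: (12516/17882)²·(1−171/12516)·616.8/171 = 1.742901
  → Var(ȳ_str) = 1.7861665.
Var(ȳ_srs) = (1 − 1133/17882)·882.2/1133 = 0.72930625.
deff = 1.7861665 / 0.72930625 = 2.4491.

2.4491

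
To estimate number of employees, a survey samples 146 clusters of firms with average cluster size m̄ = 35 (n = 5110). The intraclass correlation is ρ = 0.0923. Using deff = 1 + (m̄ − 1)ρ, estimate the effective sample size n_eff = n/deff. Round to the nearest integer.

1235

deff = 1 + (35 − 1)·0.0923 = 1 + 3.1382 = 4.1382.
n_eff = 5110 / 4.1382 = 1235.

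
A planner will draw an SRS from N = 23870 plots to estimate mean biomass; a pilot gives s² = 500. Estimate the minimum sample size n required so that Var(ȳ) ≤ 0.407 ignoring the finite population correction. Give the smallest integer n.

1229

Without fpc, n₀ = s²/D = 500/0.407 = 1228.5012.
Rounding up, n = 1229.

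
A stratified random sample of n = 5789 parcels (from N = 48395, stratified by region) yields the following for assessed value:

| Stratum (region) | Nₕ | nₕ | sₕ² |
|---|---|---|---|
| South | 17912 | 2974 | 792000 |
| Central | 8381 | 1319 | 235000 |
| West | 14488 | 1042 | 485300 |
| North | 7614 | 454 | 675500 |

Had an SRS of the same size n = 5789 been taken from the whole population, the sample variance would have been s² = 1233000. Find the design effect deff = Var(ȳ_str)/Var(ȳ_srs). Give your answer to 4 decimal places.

0.5776

Var(ȳ_str) = Σ Wₕ²(1−fₕ)sₕ²/nₕ with Wₕ = Nₕ/48395:
  South: (17912/48395)²·(1−2974/17912)·792000/2974 = 30.424242
  Central: (8381/48395)²·(1−1319/8381)·235000/1319 = 4.5024161
  West: (14488/48395)²·(1−1042/14488)·485300/1042 = 38.738529
  North: (7614/48395)²·(1−454/7614)·675500/454 = 34.633342
  → Var(ȳ_str) = 108.29853.
Var(ȳ_srs) = (1 − 5789/48395)·1233000/5789 = 187.51232.
deff = 108.29853 / 187.51232 = 0.5776.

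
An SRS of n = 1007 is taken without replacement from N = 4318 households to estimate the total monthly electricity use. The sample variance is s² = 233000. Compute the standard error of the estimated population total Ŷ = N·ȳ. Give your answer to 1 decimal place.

Var(Ŷ) = N²·Var(ȳ) = N²·(1 − n/N)·s²/n.
f = 1007/4318 = 0.23320982; Var(ȳ) = 0.76679018·233000/1007 = 177.42017.
Var(Ŷ) = 4318² · 177.42017 = 3.3080211 × 10^9.
SE(Ŷ) = √(3.3080211 × 10^9) = 57515.4.

57515.4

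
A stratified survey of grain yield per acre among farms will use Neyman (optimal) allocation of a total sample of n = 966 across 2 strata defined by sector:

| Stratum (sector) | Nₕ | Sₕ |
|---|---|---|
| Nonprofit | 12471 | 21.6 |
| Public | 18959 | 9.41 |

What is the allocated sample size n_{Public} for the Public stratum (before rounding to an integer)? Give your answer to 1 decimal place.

Neyman allocation: nₕ = n·NₕSₕ / Σⱼ NⱼSⱼ.
Σ NⱼSⱼ = 12471·21.6 + 18959·9.41 = 447777.79.
n_{Public} = 966·18959·9.41 / 447777.79 = 384.9.

384.9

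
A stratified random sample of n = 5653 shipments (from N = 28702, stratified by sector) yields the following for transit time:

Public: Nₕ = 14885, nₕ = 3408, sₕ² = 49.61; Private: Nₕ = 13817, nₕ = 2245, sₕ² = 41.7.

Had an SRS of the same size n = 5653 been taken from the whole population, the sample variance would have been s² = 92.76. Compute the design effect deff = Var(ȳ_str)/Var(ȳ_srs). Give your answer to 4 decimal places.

Var(ȳ_str) = Σ Wₕ²(1−fₕ)sₕ²/nₕ with Wₕ = Nₕ/28702:
  Public: (14885/28702)²·(1−3408/14885)·49.61/3408 = 0.003018718
  Private: (13817/28702)²·(1−2245/13817)·41.7/2245 = 0.0036051021
  → Var(ȳ_str) = 0.0066238201.
Var(ȳ_srs) = (1 − 5653/28702)·92.76/5653 = 0.013177156.
deff = 0.0066238201 / 0.013177156 = 0.5027.

0.5027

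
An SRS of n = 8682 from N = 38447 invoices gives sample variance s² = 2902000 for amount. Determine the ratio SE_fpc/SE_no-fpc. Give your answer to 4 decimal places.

0.8799

f = n/N = 8682/38447 = 0.22581736.
SE_no-fpc = √(s²/n) = 18.282636; SE_fpc = √((1−f)s²/n) = 16.086462.
Ratio = √(1−f) = 0.87987649.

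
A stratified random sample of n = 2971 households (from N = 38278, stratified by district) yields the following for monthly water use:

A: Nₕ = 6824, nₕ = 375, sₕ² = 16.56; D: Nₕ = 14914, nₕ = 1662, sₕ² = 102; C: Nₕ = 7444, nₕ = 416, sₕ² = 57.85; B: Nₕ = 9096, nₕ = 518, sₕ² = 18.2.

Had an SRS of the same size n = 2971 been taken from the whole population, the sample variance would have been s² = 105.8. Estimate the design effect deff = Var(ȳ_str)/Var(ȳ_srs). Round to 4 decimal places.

Var(ȳ_str) = Σ Wₕ²(1−fₕ)sₕ²/nₕ with Wₕ = Nₕ/38278:
  A: (6824/38278)²·(1−375/6824)·16.56/375 = 0.0013263617
  D: (14914/38278)²·(1−1662/14914)·102/1662 = 0.0082783969
  C: (7444/38278)²·(1−416/7444)·57.85/416 = 0.0049653478
  B: (9096/38278)²·(1−518/9096)·18.2/518 = 0.0018710252
  → Var(ȳ_str) = 0.016441132.
Var(ȳ_srs) = (1 − 2971/38278)·105.8/2971 = 0.032846916.
deff = 0.016441132 / 0.032846916 = 0.5005.

0.5005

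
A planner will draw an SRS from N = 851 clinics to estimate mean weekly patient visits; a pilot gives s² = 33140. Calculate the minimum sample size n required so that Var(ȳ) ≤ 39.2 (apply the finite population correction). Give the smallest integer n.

425

Without fpc, n₀ = s²/D = 33140/39.2 = 845.4082.
With fpc, (1 − n/N)·s²/n ≤ D requires n ≥ n₀/(1 + n₀/N) = 845.4082/(1 + 845.4082/851) = 424.0974.
Rounding up, n = 425.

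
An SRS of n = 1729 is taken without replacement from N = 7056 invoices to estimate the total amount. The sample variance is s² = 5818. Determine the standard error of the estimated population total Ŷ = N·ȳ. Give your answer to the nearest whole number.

Var(Ŷ) = N²·Var(ȳ) = N²·(1 − n/N)·s²/n.
f = 1729/7056 = 0.24503968; Var(ȳ) = 0.75496032·5818/1729 = 2.5404044.
Var(Ŷ) = 7056² · 2.5404044 = 1.2647946 × 10^8.
SE(Ŷ) = √(1.2647946 × 10^8) = 11246.

11246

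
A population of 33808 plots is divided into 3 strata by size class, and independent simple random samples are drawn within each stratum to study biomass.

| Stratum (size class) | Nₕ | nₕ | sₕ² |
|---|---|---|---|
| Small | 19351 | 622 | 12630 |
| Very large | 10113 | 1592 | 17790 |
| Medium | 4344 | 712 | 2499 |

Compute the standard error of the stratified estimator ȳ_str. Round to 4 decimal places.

Var(ȳ_str) = Σₕ Wₕ²(1 − fₕ)sₕ²/nₕ with Wₕ = Nₕ/N, N = 33808.
Small: Wₕ = 0.57237932; term = 0.57237932²·(1 − 0.03214304)·12630/622 = 6.4386084.
Very large: Wₕ = 0.29913038; term = 0.29913038²·(1 − 0.15742114)·17790/1592 = 0.8424895.
Medium: Wₕ = 0.12849030; term = 0.12849030²·(1 − 0.16390424)·2499/712 = 0.048448793.
Sum = 7.3295467.
SE = √(7.3295467) = 2.7073.

2.7073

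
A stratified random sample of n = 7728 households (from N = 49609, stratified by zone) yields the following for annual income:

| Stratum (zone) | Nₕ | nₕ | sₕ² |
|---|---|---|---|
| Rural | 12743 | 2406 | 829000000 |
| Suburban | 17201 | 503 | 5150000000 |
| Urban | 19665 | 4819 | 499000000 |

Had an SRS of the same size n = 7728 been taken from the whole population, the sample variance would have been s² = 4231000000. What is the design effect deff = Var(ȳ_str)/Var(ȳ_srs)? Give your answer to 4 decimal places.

Var(ȳ_str) = Σ Wₕ²(1−fₕ)sₕ²/nₕ with Wₕ = Nₕ/49609:
  Rural: (12743/49609)²·(1−2406/12743)·829000000/2406 = 18441.836
  Suburban: (17201/49609)²·(1−503/17201)·5150000000/503 = 1.1949135 × 10^6
  Urban: (19665/49609)²·(1−4819/19665)·499000000/4819 = 12283.612
  → Var(ȳ_str) = 1.2256389 × 10^6.
Var(ȳ_srs) = (1 − 7728/49609)·4231000000/7728 = 462202.7.
deff = (1.2256389 × 10^6) / 462202.7 = 2.6517.

2.6517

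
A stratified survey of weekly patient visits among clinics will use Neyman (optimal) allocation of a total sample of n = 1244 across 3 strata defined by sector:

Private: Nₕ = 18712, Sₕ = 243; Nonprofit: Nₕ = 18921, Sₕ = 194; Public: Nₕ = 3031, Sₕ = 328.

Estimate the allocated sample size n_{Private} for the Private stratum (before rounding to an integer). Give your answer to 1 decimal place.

614.0

Neyman allocation: nₕ = n·NₕSₕ / Σⱼ NⱼSⱼ.
Σ NⱼSⱼ = 18712·243 + 18921·194 + 3031·328 = 9.211858 × 10^6.
n_{Private} = 1244·18712·243 / (9.211858 × 10^6) = 614.0.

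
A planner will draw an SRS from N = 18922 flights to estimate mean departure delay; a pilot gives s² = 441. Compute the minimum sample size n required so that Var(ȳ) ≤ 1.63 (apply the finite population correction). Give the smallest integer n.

Without fpc, n₀ = s²/D = 441/1.63 = 270.5521.
With fpc, (1 − n/N)·s²/n ≤ D requires n ≥ n₀/(1 + n₀/N) = 270.5521/(1 + 270.5521/18922) = 266.7382.
Rounding up, n = 267.

267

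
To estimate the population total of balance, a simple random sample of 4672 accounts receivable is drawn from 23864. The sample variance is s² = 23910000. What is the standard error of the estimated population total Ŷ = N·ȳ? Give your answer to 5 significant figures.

1.5310 × 10^6

Var(Ŷ) = N²·Var(ȳ) = N²·(1 − n/N)·s²/n.
f = 4672/23864 = 0.19577606; Var(ȳ) = 0.80422394·23910000/4672 = 4115.795.
Var(Ŷ) = 23864² · 4115.795 = 2.3439061 × 10^12.
SE(Ŷ) = √(2.3439061 × 10^12) = 1.5310 × 10^6.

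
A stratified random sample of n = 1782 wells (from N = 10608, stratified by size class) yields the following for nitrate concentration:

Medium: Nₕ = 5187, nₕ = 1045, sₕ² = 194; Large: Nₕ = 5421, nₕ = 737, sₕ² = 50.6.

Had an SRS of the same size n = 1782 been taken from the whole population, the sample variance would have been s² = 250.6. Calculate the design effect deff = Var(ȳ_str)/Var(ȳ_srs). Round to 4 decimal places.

0.4353

Var(ȳ_str) = Σ Wₕ²(1−fₕ)sₕ²/nₕ with Wₕ = Nₕ/10608:
  Medium: (5187/10608)²·(1−1045/5187)·194/1045 = 0.035444166
  Large: (5421/10608)²·(1−737/5421)·50.6/737 = 0.015492172
  → Var(ȳ_str) = 0.050936338.
Var(ȳ_srs) = (1 − 1782/10608)·250.6/1782 = 0.11700483.
deff = 0.050936338 / 0.11700483 = 0.4353.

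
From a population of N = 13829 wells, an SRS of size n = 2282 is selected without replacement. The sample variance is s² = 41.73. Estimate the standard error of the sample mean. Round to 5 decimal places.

0.12357

Under SRS without replacement, Var(ȳ) = (1 − f)·s²/n with f = n/N = 2282/13829 = 0.16501555.
Var(ȳ) = (1 − 0.16501555)·41.73/2282 = 0.83498445·0.018286591 = 0.015269019.
SE(ȳ) = √(0.015269019) = 0.12357.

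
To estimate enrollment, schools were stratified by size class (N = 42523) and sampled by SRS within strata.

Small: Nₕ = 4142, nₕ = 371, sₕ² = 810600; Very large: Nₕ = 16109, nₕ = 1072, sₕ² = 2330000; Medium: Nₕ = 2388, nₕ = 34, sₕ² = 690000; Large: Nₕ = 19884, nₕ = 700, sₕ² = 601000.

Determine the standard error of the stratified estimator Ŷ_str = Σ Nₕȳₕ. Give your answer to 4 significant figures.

Var(Ŷ_str) = Σₕ Nₕ²(1 − fₕ)sₕ²/nₕ.
Small: 4142²·(1 − 371/4142)·810600/371 = 3.4127095 × 10^10.
Very large: 16109²·(1 − 1072/16109)·2330000/1072 = 5.2649096 × 10^11.
Medium: 2388²·(1 − 34/2388)·690000/34 = 1.1408038 × 10^11.
Large: 19884²·(1 − 700/19884)·601000/700 = 3.2750607 × 10^11.
Sum = 1.0022045 × 10^12.
SE = √(1.0022045 × 10^12) = 1.001 × 10^6.

1.001 × 10^6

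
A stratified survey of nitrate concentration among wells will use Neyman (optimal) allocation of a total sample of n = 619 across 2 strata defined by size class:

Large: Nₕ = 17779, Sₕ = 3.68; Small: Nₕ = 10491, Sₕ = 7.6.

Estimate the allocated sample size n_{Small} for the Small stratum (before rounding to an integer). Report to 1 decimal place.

Neyman allocation: nₕ = n·NₕSₕ / Σⱼ NⱼSⱼ.
Σ NⱼSⱼ = 17779·3.68 + 10491·7.6 = 145158.32.
n_{Small} = 619·10491·7.6 / 145158.32 = 340.0.

340.0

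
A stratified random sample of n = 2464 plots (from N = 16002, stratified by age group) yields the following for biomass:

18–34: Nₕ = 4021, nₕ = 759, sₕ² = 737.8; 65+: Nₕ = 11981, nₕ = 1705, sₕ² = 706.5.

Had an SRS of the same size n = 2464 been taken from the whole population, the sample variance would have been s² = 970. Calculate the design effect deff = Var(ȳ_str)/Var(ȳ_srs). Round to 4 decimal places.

Var(ȳ_str) = Σ Wₕ²(1−fₕ)sₕ²/nₕ with Wₕ = Nₕ/16002:
  18–34: (4021/16002)²·(1−759/4021)·737.8/759 = 0.04979278
  65+: (11981/16002)²·(1−1705/11981)·706.5/1705 = 0.19923077
  → Var(ȳ_str) = 0.24902355.
Var(ȳ_srs) = (1 − 2464/16002)·970/2464 = 0.33305141.
deff = 0.24902355 / 0.33305141 = 0.7477.

0.7477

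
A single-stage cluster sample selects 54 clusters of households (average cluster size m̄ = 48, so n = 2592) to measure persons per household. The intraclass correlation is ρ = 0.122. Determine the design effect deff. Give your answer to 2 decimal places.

deff = 1 + (48 − 1)·0.122 = 1 + 5.734 = 6.734.

6.73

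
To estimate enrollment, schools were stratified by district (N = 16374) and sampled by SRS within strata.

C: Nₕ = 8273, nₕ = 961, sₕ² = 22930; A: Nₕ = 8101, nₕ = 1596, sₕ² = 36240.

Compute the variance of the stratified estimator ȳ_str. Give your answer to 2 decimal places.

Var(ȳ_str) = Σₕ Wₕ²(1 − fₕ)sₕ²/nₕ with Wₕ = Nₕ/N, N = 16374.
C: Wₕ = 0.50525223; term = 0.50525223²·(1 − 0.11616101)·22930/961 = 5.3835692.
A: Wₕ = 0.49474777; term = 0.49474777²·(1 − 0.19701271)·36240/1596 = 4.4630491.
Sum = 9.8466183.

9.85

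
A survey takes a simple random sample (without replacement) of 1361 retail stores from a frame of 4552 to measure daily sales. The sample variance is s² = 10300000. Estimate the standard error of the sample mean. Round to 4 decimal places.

72.8370

Under SRS without replacement, Var(ȳ) = (1 − f)·s²/n with f = n/N = 1361/4552 = 0.29898946.
Var(ȳ) = (1 − 0.29898946)·10300000/1361 = 0.70101054·7567.9647 = 5305.2231.
SE(ȳ) = √(5305.2231) = 72.8370.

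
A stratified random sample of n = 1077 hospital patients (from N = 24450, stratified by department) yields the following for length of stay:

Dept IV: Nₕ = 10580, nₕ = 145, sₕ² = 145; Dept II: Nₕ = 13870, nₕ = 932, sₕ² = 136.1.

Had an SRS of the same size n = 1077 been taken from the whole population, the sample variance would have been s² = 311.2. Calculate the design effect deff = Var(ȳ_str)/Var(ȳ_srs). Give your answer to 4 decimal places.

Var(ȳ_str) = Σ Wₕ²(1−fₕ)sₕ²/nₕ with Wₕ = Nₕ/24450:
  Dept IV: (10580/24450)²·(1−145/10580)·145/145 = 0.18468022
  Dept II: (13870/24450)²·(1−932/13870)·136.1/932 = 0.043835715
  → Var(ȳ_str) = 0.22851594.
Var(ȳ_srs) = (1 − 1077/24450)·311.2/1077 = 0.27622277.
deff = 0.22851594 / 0.27622277 = 0.8273.

0.8273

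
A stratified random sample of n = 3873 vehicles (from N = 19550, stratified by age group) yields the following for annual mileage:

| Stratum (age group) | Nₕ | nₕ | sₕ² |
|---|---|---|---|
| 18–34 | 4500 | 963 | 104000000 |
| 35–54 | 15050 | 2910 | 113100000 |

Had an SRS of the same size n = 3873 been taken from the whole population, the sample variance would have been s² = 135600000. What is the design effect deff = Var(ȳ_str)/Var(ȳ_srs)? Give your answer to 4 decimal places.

Var(ȳ_str) = Σ Wₕ²(1−fₕ)sₕ²/nₕ with Wₕ = Nₕ/19550:
  18–34: (4500/19550)²·(1−963/4500)·104000000/963 = 4497.3957
  35–54: (15050/19550)²·(1−2910/15050)·113100000/2910 = 18579.383
  → Var(ȳ_str) = 23076.779.
Var(ȳ_srs) = (1 − 3873/19550)·135600000/3873 = 28075.558.
deff = 23076.779 / 28075.558 = 0.8220.

0.8220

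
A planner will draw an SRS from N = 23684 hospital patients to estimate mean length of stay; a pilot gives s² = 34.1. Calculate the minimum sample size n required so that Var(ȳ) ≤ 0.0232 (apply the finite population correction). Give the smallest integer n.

1384

Without fpc, n₀ = s²/D = 34.1/0.0232 = 1469.8276.
With fpc, (1 − n/N)·s²/n ≤ D requires n ≥ n₀/(1 + n₀/N) = 1469.8276/(1 + 1469.8276/23684) = 1383.9403.
Rounding up, n = 1384.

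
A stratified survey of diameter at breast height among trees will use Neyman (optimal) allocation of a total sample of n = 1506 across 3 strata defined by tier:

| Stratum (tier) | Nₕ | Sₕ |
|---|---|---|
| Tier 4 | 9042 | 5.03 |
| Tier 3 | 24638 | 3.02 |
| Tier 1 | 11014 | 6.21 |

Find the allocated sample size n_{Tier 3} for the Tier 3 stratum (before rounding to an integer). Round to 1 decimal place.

Neyman allocation: nₕ = n·NₕSₕ / Σⱼ NⱼSⱼ.
Σ NⱼSⱼ = 9042·5.03 + 24638·3.02 + 11014·6.21 = 188284.96.
n_{Tier 3} = 1506·24638·3.02 / 188284.96 = 595.1.

595.1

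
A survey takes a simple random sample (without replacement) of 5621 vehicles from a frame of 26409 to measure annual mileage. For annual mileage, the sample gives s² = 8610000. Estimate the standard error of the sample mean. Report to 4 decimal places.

34.7236

Under SRS without replacement, Var(ȳ) = (1 − f)·s²/n with f = n/N = 5621/26409 = 0.21284411.
Var(ȳ) = (1 − 0.21284411)·8610000/5621 = 0.78715589·1531.7559 = 1205.7307.
SE(ȳ) = √(1205.7307) = 34.7236.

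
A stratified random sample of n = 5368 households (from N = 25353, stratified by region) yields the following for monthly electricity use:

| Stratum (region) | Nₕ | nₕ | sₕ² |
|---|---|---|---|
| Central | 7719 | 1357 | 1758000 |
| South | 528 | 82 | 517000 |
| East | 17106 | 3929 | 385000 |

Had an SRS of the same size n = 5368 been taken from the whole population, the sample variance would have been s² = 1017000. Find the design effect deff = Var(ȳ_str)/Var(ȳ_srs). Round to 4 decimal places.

Var(ȳ_str) = Σ Wₕ²(1−fₕ)sₕ²/nₕ with Wₕ = Nₕ/25353:
  Central: (7719/25353)²·(1−1357/7719)·1758000/1357 = 98.977166
  South: (528/25353)²·(1−82/528)·517000/82 = 2.3098659
  East: (17106/25353)²·(1−3929/17106)·385000/3929 = 34.36252
  → Var(ȳ_str) = 135.64955.
Var(ȳ_srs) = (1 − 5368/25353)·1017000/5368 = 149.34244.
deff = 135.64955 / 149.34244 = 0.9083.

0.9083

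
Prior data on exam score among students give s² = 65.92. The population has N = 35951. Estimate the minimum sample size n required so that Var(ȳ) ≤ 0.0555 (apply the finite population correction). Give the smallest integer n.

1150

Without fpc, n₀ = s²/D = 65.92/0.0555 = 1187.7477.
With fpc, (1 − n/N)·s²/n ≤ D requires n ≥ n₀/(1 + n₀/N) = 1187.7477/(1 + 1187.7477/35951) = 1149.7619.
Rounding up, n = 1150.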